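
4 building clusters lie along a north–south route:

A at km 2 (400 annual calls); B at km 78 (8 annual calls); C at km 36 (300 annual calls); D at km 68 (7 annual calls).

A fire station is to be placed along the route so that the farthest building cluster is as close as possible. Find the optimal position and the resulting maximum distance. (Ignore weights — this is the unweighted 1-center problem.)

location 40, max distance 38

The 1-center on a line is the midpoint of the two extreme points: leftmost at 2, rightmost at 78.
Optimal location = (2 + 78)/2 = 40; maximum distance = (78 − 2)/2 = 38.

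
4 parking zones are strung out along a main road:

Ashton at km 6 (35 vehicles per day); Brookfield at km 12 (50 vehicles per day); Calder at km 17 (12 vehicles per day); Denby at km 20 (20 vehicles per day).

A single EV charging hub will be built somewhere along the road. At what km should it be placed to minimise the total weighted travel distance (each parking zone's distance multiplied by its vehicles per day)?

x = 12

For a sum of weighted absolute distances on a line, the optimum is the weighted median (not the mean). Total weight W = 117; half-weight = 58.5.
Sort by position and accumulate weight:
  km 6 (Ashton, w=35) → cum 35
  km 12 (Brookfield, w=50) → cum 85  ≥ 58.5 → median here
  km 17 (Calder, w=12) → cum 97
  km 20 (Denby, w=20) → cum 117
Optimal location: km 12.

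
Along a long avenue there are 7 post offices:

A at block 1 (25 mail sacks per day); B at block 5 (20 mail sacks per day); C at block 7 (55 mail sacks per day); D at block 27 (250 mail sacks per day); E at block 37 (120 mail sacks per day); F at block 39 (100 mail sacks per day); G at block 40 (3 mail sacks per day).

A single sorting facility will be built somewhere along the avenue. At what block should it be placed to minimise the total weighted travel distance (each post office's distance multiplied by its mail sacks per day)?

x = 27

For a sum of weighted absolute distances on a line, the optimum is the weighted median (not the mean). Total weight W = 573; half-weight = 286.5.
Sort by position and accumulate weight:
  block 1 (A, w=25) → cum 25
  block 5 (B, w=20) → cum 45
  block 7 (C, w=55) → cum 100
  block 27 (D, w=250) → cum 350  ≥ 286.5 → median here
  block 37 (E, w=120) → cum 470
  block 39 (F, w=100) → cum 570
  block 40 (G, w=3) → cum 573
Optimal location: block 27.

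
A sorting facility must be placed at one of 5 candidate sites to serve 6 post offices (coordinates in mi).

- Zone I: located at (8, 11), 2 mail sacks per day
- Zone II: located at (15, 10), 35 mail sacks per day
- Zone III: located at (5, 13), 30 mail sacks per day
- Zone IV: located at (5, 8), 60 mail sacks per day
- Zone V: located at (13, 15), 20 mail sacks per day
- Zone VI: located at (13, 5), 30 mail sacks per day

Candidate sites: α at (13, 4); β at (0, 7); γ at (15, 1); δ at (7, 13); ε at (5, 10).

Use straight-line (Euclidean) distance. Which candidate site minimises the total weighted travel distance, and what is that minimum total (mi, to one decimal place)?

Total weighted distance at each candidate:
  α (13, 4): total = 1386.5
  β (0, 7): total = 1793.4
  γ (15, 1): total = 1957.4
  δ (7, 13): total = 1113.1
  ε (5, 10): total = 1038.0
Minimum is at ε with total 1038.0 mi.

ε, total 1038.0 mi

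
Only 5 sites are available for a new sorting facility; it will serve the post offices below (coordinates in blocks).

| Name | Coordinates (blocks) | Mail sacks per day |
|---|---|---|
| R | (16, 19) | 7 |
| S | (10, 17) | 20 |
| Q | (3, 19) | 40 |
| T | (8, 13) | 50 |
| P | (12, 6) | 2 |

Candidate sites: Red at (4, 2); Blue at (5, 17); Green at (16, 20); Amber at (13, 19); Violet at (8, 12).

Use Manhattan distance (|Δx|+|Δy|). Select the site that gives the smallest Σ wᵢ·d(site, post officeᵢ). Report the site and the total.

Total weighted distance at each candidate:
  Red (4, 2): total = 2117
  Blue (5, 17): total = 737
  Green (16, 20): total = 1533
  Amber (13, 19): total = 1099
  Violet (8, 12): total = 795
Minimum is at Blue with total 737 blocks.

Blue, total 737 blocks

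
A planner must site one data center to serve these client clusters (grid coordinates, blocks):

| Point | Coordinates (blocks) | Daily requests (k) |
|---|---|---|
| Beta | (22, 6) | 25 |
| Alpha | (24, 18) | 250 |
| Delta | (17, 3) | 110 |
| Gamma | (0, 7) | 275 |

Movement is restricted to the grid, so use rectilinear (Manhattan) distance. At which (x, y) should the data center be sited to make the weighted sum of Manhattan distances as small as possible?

Manhattan distance separates: Σwᵢ(|x−xᵢ|+|y−yᵢ|) = Σwᵢ|x−xᵢ| + Σwᵢ|y−yᵢ|, so x and y are optimised independently as 1-D weighted medians.
Total weight W = 660; half = 330.
x-coordinate, sorted with cumulative weight:
  x=0 (Gamma, w=275) cum 275
  x=17 (Delta, w=110) cum 385  ← median
  x=22 (Beta, w=25) cum 410
  x=24 (Alpha, w=250) cum 660
⇒ x* = 17
y-coordinate, sorted with cumulative weight:
  y=3 (Delta, w=110) cum 110
  y=6 (Beta, w=25) cum 135
  y=7 (Gamma, w=275) cum 410  ← median
  y=18 (Alpha, w=250) cum 660
⇒ y* = 7

(17, 7)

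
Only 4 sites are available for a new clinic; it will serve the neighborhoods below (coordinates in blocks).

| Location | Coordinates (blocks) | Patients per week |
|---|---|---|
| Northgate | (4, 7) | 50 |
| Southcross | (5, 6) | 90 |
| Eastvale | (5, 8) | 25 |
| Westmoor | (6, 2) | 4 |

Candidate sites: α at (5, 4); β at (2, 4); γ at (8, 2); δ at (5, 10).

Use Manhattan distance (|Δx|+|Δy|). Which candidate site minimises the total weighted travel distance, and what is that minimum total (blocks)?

α, total 492 blocks

Total weighted distance at each candidate:
  α (5, 4): total = 492
  β (2, 4): total = 899
  γ (8, 2): total = 1313
  δ (5, 10): total = 646
Minimum is at α with total 492 blocks.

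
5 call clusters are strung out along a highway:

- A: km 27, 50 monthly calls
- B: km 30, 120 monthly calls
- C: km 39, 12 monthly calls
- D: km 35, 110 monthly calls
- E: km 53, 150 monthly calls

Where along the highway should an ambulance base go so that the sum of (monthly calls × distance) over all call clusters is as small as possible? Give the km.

x = 35

For a sum of weighted absolute distances on a line, the optimum is the weighted median (not the mean). Total weight W = 442; half-weight = 221.
Sort by position and accumulate weight:
  km 27 (A, w=50) → cum 50
  km 30 (B, w=120) → cum 170
  km 35 (D, w=110) → cum 280  ≥ 221 → median here
  km 39 (C, w=12) → cum 292
  km 53 (E, w=150) → cum 442
Optimal location: km 35.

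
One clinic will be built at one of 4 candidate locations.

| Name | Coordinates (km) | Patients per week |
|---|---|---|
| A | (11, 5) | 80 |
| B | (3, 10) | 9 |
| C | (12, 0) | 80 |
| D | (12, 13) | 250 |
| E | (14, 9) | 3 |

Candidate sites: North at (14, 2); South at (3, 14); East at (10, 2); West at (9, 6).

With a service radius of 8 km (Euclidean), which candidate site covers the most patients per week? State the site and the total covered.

Coverage radius r = 8 km; a point is covered iff (Δx)²+(Δy)² ≤ 8² = 64.
  North (14, 2): covers {A, C, E} → 163
  South (3, 14): covers {B} → 9
  East (10, 2): covers {A, C} → 160
  West (9, 6): covers {A, B, C, D, E} → 422
Maximum coverage at West: 422 patients per week.

West, covering 422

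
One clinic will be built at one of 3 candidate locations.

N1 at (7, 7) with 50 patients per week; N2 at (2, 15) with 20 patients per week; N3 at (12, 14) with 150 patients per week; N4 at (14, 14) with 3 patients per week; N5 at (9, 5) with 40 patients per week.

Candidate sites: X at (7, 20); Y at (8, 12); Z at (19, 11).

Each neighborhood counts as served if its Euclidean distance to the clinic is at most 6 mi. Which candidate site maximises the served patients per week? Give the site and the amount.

Coverage radius r = 6 mi; a point is covered iff (Δx)²+(Δy)² ≤ 6² = 36.
  X (7, 20): covers {none} → 0
  Y (8, 12): covers {N1, N3} → 200
  Z (19, 11): covers {N4} → 3
Maximum coverage at Y: 200 patients per week.

Y, covering 200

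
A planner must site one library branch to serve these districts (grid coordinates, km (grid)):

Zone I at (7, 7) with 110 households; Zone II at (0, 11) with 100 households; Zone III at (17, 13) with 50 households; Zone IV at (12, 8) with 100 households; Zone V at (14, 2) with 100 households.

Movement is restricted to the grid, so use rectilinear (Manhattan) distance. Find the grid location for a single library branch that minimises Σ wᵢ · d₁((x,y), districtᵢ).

Manhattan distance separates: Σwᵢ(|x−xᵢ|+|y−yᵢ|) = Σwᵢ|x−xᵢ| + Σwᵢ|y−yᵢ|, so x and y are optimised independently as 1-D weighted medians.
Total weight W = 460; half = 230.
x-coordinate, sorted with cumulative weight:
  x=0 (Zone II, w=100) cum 100
  x=7 (Zone I, w=110) cum 210
  x=12 (Zone IV, w=100) cum 310  ← median
  x=14 (Zone V, w=100) cum 410
  x=17 (Zone III, w=50) cum 460
⇒ x* = 12
y-coordinate, sorted with cumulative weight:
  y=2 (Zone V, w=100) cum 100
  y=7 (Zone I, w=110) cum 210
  y=8 (Zone IV, w=100) cum 310  ← median
  y=11 (Zone II, w=100) cum 410
  y=13 (Zone III, w=50) cum 460
⇒ y* = 8

(12, 8)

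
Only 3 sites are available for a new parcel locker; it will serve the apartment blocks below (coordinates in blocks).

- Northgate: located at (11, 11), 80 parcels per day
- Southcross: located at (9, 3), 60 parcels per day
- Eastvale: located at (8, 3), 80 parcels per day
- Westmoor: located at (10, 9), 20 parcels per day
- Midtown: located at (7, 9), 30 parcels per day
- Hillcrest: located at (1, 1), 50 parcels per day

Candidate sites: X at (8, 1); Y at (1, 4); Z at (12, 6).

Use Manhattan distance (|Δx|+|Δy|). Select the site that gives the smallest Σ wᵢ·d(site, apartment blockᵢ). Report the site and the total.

Total weighted distance at each candidate:
  X (8, 1): total = 2200
  Y (1, 4): total = 3300
  Z (12, 6): total = 2540
Minimum is at X with total 2200 blocks.

X, total 2200 blocks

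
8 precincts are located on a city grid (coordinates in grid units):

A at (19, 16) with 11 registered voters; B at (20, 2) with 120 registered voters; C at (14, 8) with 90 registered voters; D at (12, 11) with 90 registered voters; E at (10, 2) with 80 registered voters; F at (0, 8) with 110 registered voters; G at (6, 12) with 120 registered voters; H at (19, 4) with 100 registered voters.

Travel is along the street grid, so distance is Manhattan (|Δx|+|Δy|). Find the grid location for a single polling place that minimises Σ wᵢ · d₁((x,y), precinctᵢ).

Manhattan distance separates: Σwᵢ(|x−xᵢ|+|y−yᵢ|) = Σwᵢ|x−xᵢ| + Σwᵢ|y−yᵢ|, so x and y are optimised independently as 1-D weighted medians.
Total weight W = 721; half = 360.5.
x-coordinate, sorted with cumulative weight:
  x=0 (F, w=110) cum 110
  x=6 (G, w=120) cum 230
  x=10 (E, w=80) cum 310
  x=12 (D, w=90) cum 400  ← median
  x=14 (C, w=90) cum 490
  x=19 (A, w=11) cum 501
  x=19 (H, w=100) cum 601
  x=20 (B, w=120) cum 721
⇒ x* = 12
y-coordinate, sorted with cumulative weight:
  y=2 (B, w=120) cum 120
  y=2 (E, w=80) cum 200
  y=4 (H, w=100) cum 300
  y=8 (C, w=90) cum 390  ← median
  y=8 (F, w=110) cum 500
  y=11 (D, w=90) cum 590
  y=12 (G, w=120) cum 710
  y=16 (A, w=11) cum 721
⇒ y* = 8

(12, 8)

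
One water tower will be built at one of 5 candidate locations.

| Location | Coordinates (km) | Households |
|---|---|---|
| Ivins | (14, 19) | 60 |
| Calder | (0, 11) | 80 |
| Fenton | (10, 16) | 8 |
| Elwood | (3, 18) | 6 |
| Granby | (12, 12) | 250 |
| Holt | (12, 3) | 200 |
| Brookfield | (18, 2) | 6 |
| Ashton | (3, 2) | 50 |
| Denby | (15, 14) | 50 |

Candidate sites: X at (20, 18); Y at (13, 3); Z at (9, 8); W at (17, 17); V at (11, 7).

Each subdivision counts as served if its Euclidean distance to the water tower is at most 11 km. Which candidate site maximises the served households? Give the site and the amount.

Coverage radius r = 11 km; a point is covered iff (Δx)²+(Δy)² ≤ 11² = 121.
  X (20, 18): covers {Ivins, Fenton, Granby, Denby} → 368
  Y (13, 3): covers {Granby, Holt, Brookfield, Ashton} → 506
  Z (9, 8): covers {Calder, Fenton, Granby, Holt, Brookfield, Ashton, Denby} → 644
  W (17, 17): covers {Ivins, Fenton, Granby, Denby} → 368
  V (11, 7): covers {Fenton, Granby, Holt, Brookfield, Ashton, Denby} → 564
Maximum coverage at Z: 644 households.

Z, covering 644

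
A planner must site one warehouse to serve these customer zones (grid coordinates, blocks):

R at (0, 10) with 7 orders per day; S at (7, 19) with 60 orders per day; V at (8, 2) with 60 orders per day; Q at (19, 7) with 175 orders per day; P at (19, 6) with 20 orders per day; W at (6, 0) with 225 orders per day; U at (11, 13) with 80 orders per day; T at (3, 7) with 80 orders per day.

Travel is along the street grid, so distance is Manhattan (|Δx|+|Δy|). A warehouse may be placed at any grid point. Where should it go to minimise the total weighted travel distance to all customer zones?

Manhattan distance separates: Σwᵢ(|x−xᵢ|+|y−yᵢ|) = Σwᵢ|x−xᵢ| + Σwᵢ|y−yᵢ|, so x and y are optimised independently as 1-D weighted medians.
Total weight W = 707; half = 353.5.
x-coordinate, sorted with cumulative weight:
  x=0 (R, w=7) cum 7
  x=3 (T, w=80) cum 87
  x=6 (W, w=225) cum 312
  x=7 (S, w=60) cum 372  ← median
  x=8 (V, w=60) cum 432
  x=11 (U, w=80) cum 512
  x=19 (Q, w=175) cum 687
  x=19 (P, w=20) cum 707
⇒ x* = 7
y-coordinate, sorted with cumulative weight:
  y=0 (W, w=225) cum 225
  y=2 (V, w=60) cum 285
  y=6 (P, w=20) cum 305
  y=7 (Q, w=175) cum 480  ← median
  y=7 (T, w=80) cum 560
  y=10 (R, w=7) cum 567
  y=13 (U, w=80) cum 647
  y=19 (S, w=60) cum 707
⇒ y* = 7

(7, 7)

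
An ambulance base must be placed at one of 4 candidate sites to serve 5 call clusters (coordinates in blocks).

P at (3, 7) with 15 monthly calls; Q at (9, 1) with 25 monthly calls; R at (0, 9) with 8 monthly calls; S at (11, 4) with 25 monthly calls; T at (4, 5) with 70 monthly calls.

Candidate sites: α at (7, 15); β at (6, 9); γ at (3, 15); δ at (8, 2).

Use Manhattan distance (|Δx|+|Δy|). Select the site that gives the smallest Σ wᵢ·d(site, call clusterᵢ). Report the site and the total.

δ, total 935 blocks

Total weighted distance at each candidate:
  α (7, 15): total = 1969
  β (6, 9): total = 1068
  γ (3, 15): total = 1937
  δ (8, 2): total = 935
Minimum is at δ with total 935 blocks.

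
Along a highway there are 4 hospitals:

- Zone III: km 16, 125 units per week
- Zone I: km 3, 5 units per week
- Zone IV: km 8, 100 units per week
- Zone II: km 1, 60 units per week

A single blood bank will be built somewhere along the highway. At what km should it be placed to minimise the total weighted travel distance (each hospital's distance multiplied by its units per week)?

x = 8

For a sum of weighted absolute distances on a line, the optimum is the weighted median (not the mean). Total weight W = 290; half-weight = 145.
Sort by position and accumulate weight:
  km 1 (Zone II, w=60) → cum 60
  km 3 (Zone I, w=5) → cum 65
  km 8 (Zone IV, w=100) → cum 165  ≥ 145 → median here
  km 16 (Zone III, w=125) → cum 290
Optimal location: km 8.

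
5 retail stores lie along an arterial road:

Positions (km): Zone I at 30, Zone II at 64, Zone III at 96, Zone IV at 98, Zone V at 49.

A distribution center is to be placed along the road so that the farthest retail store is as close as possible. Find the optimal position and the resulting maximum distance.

location 64, max distance 34

The 1-center on a line is the midpoint of the two extreme points: leftmost at 30, rightmost at 98.
Optimal location = (30 + 98)/2 = 64; maximum distance = (98 − 30)/2 = 34.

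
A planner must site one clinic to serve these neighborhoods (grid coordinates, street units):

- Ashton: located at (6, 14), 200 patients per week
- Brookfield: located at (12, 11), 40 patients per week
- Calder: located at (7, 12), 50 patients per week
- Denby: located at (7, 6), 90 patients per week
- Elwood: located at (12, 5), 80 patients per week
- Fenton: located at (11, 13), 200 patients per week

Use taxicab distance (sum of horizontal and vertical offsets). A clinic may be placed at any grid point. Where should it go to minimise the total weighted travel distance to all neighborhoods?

Manhattan distance separates: Σwᵢ(|x−xᵢ|+|y−yᵢ|) = Σwᵢ|x−xᵢ| + Σwᵢ|y−yᵢ|, so x and y are optimised independently as 1-D weighted medians.
Total weight W = 660; half = 330.
x-coordinate, sorted with cumulative weight:
  x=6 (Ashton, w=200) cum 200
  x=7 (Calder, w=50) cum 250
  x=7 (Denby, w=90) cum 340  ← median
  x=11 (Fenton, w=200) cum 540
  x=12 (Brookfield, w=40) cum 580
  x=12 (Elwood, w=80) cum 660
⇒ x* = 7
y-coordinate, sorted with cumulative weight:
  y=5 (Elwood, w=80) cum 80
  y=6 (Denby, w=90) cum 170
  y=11 (Brookfield, w=40) cum 210
  y=12 (Calder, w=50) cum 260
  y=13 (Fenton, w=200) cum 460  ← median
  y=14 (Ashton, w=200) cum 660
⇒ y* = 13

(7, 13)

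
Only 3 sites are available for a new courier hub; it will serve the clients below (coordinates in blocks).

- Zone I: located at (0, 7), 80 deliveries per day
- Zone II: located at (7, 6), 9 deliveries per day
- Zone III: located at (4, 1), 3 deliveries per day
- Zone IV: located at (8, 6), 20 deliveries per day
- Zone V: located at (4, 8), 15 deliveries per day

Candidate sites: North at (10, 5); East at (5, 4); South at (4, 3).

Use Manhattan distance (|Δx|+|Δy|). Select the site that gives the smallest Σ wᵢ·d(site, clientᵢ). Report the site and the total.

East, total 863 blocks

Total weighted distance at each candidate:
  North (10, 5): total = 1221
  East (5, 4): total = 863
  South (4, 3): total = 915
Minimum is at East with total 863 blocks.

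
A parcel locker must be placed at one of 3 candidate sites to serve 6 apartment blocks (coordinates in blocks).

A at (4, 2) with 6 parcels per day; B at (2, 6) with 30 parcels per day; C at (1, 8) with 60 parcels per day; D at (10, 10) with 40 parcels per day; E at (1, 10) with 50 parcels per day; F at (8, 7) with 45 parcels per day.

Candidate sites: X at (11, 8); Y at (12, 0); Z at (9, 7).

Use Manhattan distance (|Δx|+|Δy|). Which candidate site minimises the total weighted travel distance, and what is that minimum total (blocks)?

Total weighted distance at each candidate:
  X (11, 8): total = 1908
  Y (12, 0): total = 3705
  Z (9, 7): total = 1595
Minimum is at Z with total 1595 blocks.

Z, total 1595 blocks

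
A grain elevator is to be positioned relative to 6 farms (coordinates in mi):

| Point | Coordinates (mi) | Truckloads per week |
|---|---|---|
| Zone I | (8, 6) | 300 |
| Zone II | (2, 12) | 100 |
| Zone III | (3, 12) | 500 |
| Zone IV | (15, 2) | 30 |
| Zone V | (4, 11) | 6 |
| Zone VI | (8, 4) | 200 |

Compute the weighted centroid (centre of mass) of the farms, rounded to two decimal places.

(5.43, 8.74)

The minimiser of Σwᵢ‖p−pᵢ‖² is the weighted centroid p* = (Σwᵢpᵢ)/(Σwᵢ).
Σwᵢ = 1136.
Σwᵢxᵢ = 300·8 + 100·2 + 500·3 + 30·15 + 6·4 + 200·8 = 6174.
Σwᵢyᵢ = 300·6 + 100·12 + 500·12 + 30·2 + 6·11 + 200·4 = 9926.
x* = 6174/1136 = 5.43, y* = 9926/1136 = 8.74.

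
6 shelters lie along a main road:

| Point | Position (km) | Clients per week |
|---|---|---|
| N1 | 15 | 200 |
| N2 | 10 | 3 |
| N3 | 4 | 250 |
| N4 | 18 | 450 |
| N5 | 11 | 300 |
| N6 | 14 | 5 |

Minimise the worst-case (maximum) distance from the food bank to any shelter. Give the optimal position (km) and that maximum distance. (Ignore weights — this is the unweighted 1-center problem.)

location 11, max distance 7

The 1-center on a line is the midpoint of the two extreme points: leftmost at 4, rightmost at 18.
Optimal location = (4 + 18)/2 = 11; maximum distance = (18 − 4)/2 = 7.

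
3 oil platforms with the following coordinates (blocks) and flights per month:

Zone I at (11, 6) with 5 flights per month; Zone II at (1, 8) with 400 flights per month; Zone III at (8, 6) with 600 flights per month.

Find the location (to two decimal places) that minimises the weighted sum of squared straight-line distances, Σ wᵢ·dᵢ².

The minimiser of Σwᵢ‖p−pᵢ‖² is the weighted centroid p* = (Σwᵢpᵢ)/(Σwᵢ).
Σwᵢ = 1005.
Σwᵢxᵢ = 5·11 + 400·1 + 600·8 = 5255.
Σwᵢyᵢ = 5·6 + 400·8 + 600·6 = 6830.
x* = 5255/1005 = 5.23, y* = 6830/1005 = 6.80.

(5.23, 6.80)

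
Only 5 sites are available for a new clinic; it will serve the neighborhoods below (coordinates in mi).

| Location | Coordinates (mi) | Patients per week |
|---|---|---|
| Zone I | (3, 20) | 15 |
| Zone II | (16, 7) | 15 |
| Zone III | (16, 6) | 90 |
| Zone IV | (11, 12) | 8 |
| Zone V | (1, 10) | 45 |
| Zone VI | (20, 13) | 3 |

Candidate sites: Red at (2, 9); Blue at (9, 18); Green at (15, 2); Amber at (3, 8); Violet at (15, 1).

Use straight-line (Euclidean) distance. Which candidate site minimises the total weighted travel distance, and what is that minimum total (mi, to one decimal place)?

Green, total 1620.1 mi

Total weighted distance at each candidate:
  Red (2, 9): total = 1861.3
  Blue (9, 18): total = 2136.7
  Green (15, 2): total = 1620.1
  Amber (3, 8): total = 1811.3
  Violet (15, 1): total = 1768.8
Minimum is at Green with total 1620.1 mi.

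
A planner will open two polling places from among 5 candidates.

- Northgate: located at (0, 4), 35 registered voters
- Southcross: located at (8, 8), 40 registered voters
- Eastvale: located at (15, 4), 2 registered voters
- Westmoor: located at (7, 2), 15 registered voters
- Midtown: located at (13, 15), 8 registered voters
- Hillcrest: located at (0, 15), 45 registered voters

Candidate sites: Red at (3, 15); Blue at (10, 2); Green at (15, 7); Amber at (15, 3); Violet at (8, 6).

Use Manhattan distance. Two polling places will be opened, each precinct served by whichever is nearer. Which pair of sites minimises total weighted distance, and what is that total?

{Red, Violet}, total 738

Evaluate every pair (each demand assigned to the nearer of the two):
  {Red, Violet}: total = 738
  {Red, Blue}: total = 1014
  {Red, Green}: total = 1226
  {Red, Amber}: total = 1322
  {Green, Violet}: total = 1356
  {Blue, Violet}: total = 1366
  {Amber, Violet}: total = 1384
  {Blue, Green}: total = 1906
  {Blue, Amber}: total = 1934
  {Green, Amber}: total = 2132
Best pair: {Red, Violet} with total 738.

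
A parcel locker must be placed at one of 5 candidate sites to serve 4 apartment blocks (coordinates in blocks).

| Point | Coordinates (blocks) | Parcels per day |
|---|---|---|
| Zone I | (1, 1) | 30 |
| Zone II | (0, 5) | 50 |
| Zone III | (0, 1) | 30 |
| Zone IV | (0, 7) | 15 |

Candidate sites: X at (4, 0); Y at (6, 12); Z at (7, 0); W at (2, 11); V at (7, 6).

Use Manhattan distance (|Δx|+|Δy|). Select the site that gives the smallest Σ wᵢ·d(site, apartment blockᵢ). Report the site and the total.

Total weighted distance at each candidate:
  X (4, 0): total = 885
  Y (6, 12): total = 1805
  Z (7, 0): total = 1260
  W (2, 11): total = 1180
  V (7, 6): total = 1210
Minimum is at X with total 885 blocks.

X, total 885 blocks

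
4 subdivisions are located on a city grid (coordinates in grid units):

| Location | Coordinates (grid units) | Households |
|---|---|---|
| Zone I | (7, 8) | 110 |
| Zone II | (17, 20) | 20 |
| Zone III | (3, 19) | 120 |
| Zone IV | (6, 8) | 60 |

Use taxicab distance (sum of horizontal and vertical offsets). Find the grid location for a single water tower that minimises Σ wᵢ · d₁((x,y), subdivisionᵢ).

Manhattan distance separates: Σwᵢ(|x−xᵢ|+|y−yᵢ|) = Σwᵢ|x−xᵢ| + Σwᵢ|y−yᵢ|, so x and y are optimised independently as 1-D weighted medians.
Total weight W = 310; half = 155.
x-coordinate, sorted with cumulative weight:
  x=3 (Zone III, w=120) cum 120
  x=6 (Zone IV, w=60) cum 180  ← median
  x=7 (Zone I, w=110) cum 290
  x=17 (Zone II, w=20) cum 310
⇒ x* = 6
y-coordinate, sorted with cumulative weight:
  y=8 (Zone I, w=110) cum 110
  y=8 (Zone IV, w=60) cum 170  ← median
  y=19 (Zone III, w=120) cum 290
  y=20 (Zone II, w=20) cum 310
⇒ y* = 8

(6, 8)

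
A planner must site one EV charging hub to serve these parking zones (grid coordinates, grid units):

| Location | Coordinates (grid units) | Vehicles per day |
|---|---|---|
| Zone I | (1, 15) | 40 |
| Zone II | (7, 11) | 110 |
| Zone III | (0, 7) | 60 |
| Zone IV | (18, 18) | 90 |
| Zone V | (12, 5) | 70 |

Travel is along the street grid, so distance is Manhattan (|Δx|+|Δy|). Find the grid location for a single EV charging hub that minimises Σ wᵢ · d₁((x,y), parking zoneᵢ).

Manhattan distance separates: Σwᵢ(|x−xᵢ|+|y−yᵢ|) = Σwᵢ|x−xᵢ| + Σwᵢ|y−yᵢ|, so x and y are optimised independently as 1-D weighted medians.
Total weight W = 370; half = 185.
x-coordinate, sorted with cumulative weight:
  x=0 (Zone III, w=60) cum 60
  x=1 (Zone I, w=40) cum 100
  x=7 (Zone II, w=110) cum 210  ← median
  x=12 (Zone V, w=70) cum 280
  x=18 (Zone IV, w=90) cum 370
⇒ x* = 7
y-coordinate, sorted with cumulative weight:
  y=5 (Zone V, w=70) cum 70
  y=7 (Zone III, w=60) cum 130
  y=11 (Zone II, w=110) cum 240  ← median
  y=15 (Zone I, w=40) cum 280
  y=18 (Zone IV, w=90) cum 370
⇒ y* = 11

(7, 11)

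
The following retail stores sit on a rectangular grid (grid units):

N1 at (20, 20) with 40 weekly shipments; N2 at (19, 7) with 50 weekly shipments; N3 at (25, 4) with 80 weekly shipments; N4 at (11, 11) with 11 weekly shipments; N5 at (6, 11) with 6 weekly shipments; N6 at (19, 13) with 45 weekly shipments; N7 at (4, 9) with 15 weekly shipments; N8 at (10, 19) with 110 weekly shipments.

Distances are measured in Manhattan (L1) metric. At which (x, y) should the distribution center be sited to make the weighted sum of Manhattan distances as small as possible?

(19, 13)

Manhattan distance separates: Σwᵢ(|x−xᵢ|+|y−yᵢ|) = Σwᵢ|x−xᵢ| + Σwᵢ|y−yᵢ|, so x and y are optimised independently as 1-D weighted medians.
Total weight W = 357; half = 178.5.
x-coordinate, sorted with cumulative weight:
  x=4 (N7, w=15) cum 15
  x=6 (N5, w=6) cum 21
  x=10 (N8, w=110) cum 131
  x=11 (N4, w=11) cum 142
  x=19 (N2, w=50) cum 192  ← median
  x=19 (N6, w=45) cum 237
  x=20 (N1, w=40) cum 277
  x=25 (N3, w=80) cum 357
⇒ x* = 19
y-coordinate, sorted with cumulative weight:
  y=4 (N3, w=80) cum 80
  y=7 (N2, w=50) cum 130
  y=9 (N7, w=15) cum 145
  y=11 (N4, w=11) cum 156
  y=11 (N5, w=6) cum 162
  y=13 (N6, w=45) cum 207  ← median
  y=19 (N8, w=110) cum 317
  y=20 (N1, w=40) cum 357
⇒ y* = 13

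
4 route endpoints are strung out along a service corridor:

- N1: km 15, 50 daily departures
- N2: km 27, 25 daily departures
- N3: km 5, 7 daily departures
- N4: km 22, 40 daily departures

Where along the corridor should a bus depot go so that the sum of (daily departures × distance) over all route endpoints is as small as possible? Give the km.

x = 22

For a sum of weighted absolute distances on a line, the optimum is the weighted median (not the mean). Total weight W = 122; half-weight = 61.
Sort by position and accumulate weight:
  km 5 (N3, w=7) → cum 7
  km 15 (N1, w=50) → cum 57
  km 22 (N4, w=40) → cum 97  ≥ 61 → median here
  km 27 (N2, w=25) → cum 122
Optimal location: km 22.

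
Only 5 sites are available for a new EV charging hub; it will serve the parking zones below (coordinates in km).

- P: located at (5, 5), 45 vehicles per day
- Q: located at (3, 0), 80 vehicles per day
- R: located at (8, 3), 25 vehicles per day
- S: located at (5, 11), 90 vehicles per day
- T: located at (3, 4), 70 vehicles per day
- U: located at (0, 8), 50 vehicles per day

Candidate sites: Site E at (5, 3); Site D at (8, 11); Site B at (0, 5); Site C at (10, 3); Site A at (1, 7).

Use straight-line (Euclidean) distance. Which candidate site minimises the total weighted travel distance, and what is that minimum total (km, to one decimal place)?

Total weighted distance at each candidate:
  Site E (5, 3): total = 1683.5
  Site D (8, 11): total = 2767.9
  Site B (0, 5): total = 1971.9
  Site C (10, 3): total = 2804.6
  Site A (1, 7): total = 1817.4
Minimum is at Site E with total 1683.5 km.

Site E, total 1683.5 km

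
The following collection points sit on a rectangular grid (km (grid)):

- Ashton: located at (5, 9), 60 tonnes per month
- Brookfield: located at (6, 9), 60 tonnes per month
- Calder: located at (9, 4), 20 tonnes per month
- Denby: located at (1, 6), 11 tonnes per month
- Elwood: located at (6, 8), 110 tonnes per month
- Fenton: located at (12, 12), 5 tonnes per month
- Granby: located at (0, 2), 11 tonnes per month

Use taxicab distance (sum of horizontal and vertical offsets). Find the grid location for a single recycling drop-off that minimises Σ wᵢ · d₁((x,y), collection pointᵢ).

Manhattan distance separates: Σwᵢ(|x−xᵢ|+|y−yᵢ|) = Σwᵢ|x−xᵢ| + Σwᵢ|y−yᵢ|, so x and y are optimised independently as 1-D weighted medians.
Total weight W = 277; half = 138.5.
x-coordinate, sorted with cumulative weight:
  x=0 (Granby, w=11) cum 11
  x=1 (Denby, w=11) cum 22
  x=5 (Ashton, w=60) cum 82
  x=6 (Brookfield, w=60) cum 142  ← median
  x=6 (Elwood, w=110) cum 252
  x=9 (Calder, w=20) cum 272
  x=12 (Fenton, w=5) cum 277
⇒ x* = 6
y-coordinate, sorted with cumulative weight:
  y=2 (Granby, w=11) cum 11
  y=4 (Calder, w=20) cum 31
  y=6 (Denby, w=11) cum 42
  y=8 (Elwood, w=110) cum 152  ← median
  y=9 (Ashton, w=60) cum 212
  y=9 (Brookfield, w=60) cum 272
  y=12 (Fenton, w=5) cum 277
⇒ y* = 8

(6, 8)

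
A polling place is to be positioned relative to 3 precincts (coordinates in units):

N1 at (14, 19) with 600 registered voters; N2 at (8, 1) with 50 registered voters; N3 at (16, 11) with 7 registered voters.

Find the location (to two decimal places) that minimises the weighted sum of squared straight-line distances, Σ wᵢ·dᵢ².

(13.56, 17.54)

The minimiser of Σwᵢ‖p−pᵢ‖² is the weighted centroid p* = (Σwᵢpᵢ)/(Σwᵢ).
Σwᵢ = 657.
Σwᵢxᵢ = 600·14 + 50·8 + 7·16 = 8912.
Σwᵢyᵢ = 600·19 + 50·1 + 7·11 = 11527.
x* = 8912/657 = 13.56, y* = 11527/657 = 17.54.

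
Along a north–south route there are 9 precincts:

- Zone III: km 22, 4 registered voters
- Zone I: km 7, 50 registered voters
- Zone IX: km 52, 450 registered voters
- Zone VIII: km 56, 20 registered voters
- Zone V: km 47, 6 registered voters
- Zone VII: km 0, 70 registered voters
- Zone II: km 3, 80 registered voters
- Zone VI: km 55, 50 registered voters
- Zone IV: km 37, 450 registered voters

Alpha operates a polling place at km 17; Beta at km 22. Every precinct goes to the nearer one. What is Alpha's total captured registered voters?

The indifferent point is the midpoint (17+22)/2 = 19.5; precincts left of it (closer to Alpha at 17) go to Alpha, those right go to Beta.
  Zone VII at 0 (w=70) → Alpha
  Zone II at 3 (w=80) → Alpha
  Zone I at 7 (w=50) → Alpha
  Zone III at 22 (w=4) → Beta
  Zone IV at 37 (w=450) → Beta
  Zone V at 47 (w=6) → Beta
  Zone IX at 52 (w=450) → Beta
  Zone VI at 55 (w=50) → Beta
  Zone VIII at 56 (w=20) → Beta
Alpha captures 200; Beta captures 980.

200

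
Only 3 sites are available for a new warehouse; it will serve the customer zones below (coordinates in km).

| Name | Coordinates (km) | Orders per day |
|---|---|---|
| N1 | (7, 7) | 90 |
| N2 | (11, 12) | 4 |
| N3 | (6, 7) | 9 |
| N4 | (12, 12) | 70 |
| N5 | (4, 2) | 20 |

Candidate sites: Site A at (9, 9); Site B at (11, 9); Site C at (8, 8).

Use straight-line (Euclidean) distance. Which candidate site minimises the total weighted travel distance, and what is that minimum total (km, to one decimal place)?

Total weighted distance at each candidate:
  Site A (9, 9): total = 770.5
  Site B (11, 9): total = 882.3
  Site C (8, 8): total = 707.6
Minimum is at Site C with total 707.6 km.

Site C, total 707.6 km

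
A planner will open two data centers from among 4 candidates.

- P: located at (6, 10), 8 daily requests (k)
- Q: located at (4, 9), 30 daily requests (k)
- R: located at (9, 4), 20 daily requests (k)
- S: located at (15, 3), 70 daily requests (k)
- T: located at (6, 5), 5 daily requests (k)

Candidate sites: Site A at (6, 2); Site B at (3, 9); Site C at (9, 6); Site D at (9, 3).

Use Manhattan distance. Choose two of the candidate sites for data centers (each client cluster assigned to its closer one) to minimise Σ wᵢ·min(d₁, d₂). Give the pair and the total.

Evaluate every pair (each demand assigned to the nearer of the two):
  {Site B, Site D}: total = 527
  {Site B, Site C}: total = 752
  {Site C, Site D}: total = 756
  {Site A, Site D}: total = 789
  {Site A, Site B}: total = 877
  {Site A, Site C}: total = 981
Best pair: {Site B, Site D} with total 527.

{Site B, Site D}, total 527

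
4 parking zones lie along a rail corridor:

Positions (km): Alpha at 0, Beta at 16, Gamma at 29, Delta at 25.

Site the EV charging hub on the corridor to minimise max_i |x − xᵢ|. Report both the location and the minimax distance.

The 1-center on a line is the midpoint of the two extreme points: leftmost at 0, rightmost at 29.
Optimal location = (0 + 29)/2 = 14.5; maximum distance = (29 − 0)/2 = 14.5.

location 14.5, max distance 14.5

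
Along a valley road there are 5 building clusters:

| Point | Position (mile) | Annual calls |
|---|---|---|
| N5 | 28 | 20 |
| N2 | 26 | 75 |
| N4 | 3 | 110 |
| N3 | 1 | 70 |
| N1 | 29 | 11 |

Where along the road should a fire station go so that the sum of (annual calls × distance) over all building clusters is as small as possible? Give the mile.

x = 3

For a sum of weighted absolute distances on a line, the optimum is the weighted median (not the mean). Total weight W = 286; half-weight = 143.
Sort by position and accumulate weight:
  mile 1 (N3, w=70) → cum 70
  mile 3 (N4, w=110) → cum 180  ≥ 143 → median here
  mile 26 (N2, w=75) → cum 255
  mile 28 (N5, w=20) → cum 275
  mile 29 (N1, w=11) → cum 286
Optimal location: mile 3.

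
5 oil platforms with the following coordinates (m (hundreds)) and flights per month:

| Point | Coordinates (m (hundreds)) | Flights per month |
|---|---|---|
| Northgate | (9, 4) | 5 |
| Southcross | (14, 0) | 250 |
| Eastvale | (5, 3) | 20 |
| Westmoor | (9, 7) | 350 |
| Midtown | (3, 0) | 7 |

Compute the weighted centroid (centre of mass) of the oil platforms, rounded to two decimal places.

The minimiser of Σwᵢ‖p−pᵢ‖² is the weighted centroid p* = (Σwᵢpᵢ)/(Σwᵢ).
Σwᵢ = 632.
Σwᵢxᵢ = 5·9 + 250·14 + 20·5 + 350·9 + 7·3 = 6816.
Σwᵢyᵢ = 5·4 + 250·0 + 20·3 + 350·7 + 7·0 = 2530.
x* = 6816/632 = 10.78, y* = 2530/632 = 4.00.

(10.78, 4.00)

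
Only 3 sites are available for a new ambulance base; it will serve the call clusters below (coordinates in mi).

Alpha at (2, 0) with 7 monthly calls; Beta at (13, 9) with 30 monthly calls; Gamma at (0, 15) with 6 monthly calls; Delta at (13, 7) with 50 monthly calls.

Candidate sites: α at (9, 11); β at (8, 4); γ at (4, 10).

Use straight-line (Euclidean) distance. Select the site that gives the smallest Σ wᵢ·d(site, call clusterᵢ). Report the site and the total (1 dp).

α, total 567.4 mi

Total weighted distance at each candidate:
  α (9, 11): total = 567.4
  β (8, 4): total = 635.8
  γ (4, 10): total = 855.8
Minimum is at α with total 567.4 mi.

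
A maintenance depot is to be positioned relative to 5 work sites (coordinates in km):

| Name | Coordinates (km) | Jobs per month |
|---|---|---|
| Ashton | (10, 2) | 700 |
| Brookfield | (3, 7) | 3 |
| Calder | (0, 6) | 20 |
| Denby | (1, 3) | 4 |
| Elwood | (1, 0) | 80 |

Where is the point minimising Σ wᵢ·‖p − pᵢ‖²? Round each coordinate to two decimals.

(8.79, 1.92)

The minimiser of Σwᵢ‖p−pᵢ‖² is the weighted centroid p* = (Σwᵢpᵢ)/(Σwᵢ).
Σwᵢ = 807.
Σwᵢxᵢ = 700·10 + 3·3 + 20·0 + 4·1 + 80·1 = 7093.
Σwᵢyᵢ = 700·2 + 3·7 + 20·6 + 4·3 + 80·0 = 1553.
x* = 7093/807 = 8.79, y* = 1553/807 = 1.92.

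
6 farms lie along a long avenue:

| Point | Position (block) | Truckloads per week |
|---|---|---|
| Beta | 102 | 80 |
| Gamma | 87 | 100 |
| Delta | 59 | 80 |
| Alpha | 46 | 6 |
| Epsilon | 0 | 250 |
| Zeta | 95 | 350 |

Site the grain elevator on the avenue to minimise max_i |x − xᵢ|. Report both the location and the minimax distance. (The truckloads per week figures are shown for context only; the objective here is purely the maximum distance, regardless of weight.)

location 51, max distance 51

The 1-center on a line is the midpoint of the two extreme points: leftmost at 0, rightmost at 102.
Optimal location = (0 + 102)/2 = 51; maximum distance = (102 − 0)/2 = 51.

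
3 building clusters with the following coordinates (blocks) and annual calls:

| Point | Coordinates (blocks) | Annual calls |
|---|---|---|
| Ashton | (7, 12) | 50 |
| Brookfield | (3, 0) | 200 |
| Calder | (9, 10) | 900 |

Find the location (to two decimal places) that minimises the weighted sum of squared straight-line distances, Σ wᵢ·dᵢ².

The minimiser of Σwᵢ‖p−pᵢ‖² is the weighted centroid p* = (Σwᵢpᵢ)/(Σwᵢ).
Σwᵢ = 1150.
Σwᵢxᵢ = 50·7 + 200·3 + 900·9 = 9050.
Σwᵢyᵢ = 50·12 + 200·0 + 900·10 = 9600.
x* = 9050/1150 = 7.87, y* = 9600/1150 = 8.35.

(7.87, 8.35)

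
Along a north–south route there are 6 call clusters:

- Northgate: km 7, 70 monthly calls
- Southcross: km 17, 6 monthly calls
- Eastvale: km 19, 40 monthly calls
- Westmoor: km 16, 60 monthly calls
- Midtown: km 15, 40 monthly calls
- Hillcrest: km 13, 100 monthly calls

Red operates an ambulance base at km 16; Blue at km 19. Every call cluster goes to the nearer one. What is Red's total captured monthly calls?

276

The indifferent point is the midpoint (16+19)/2 = 17.5; call clusters left of it (closer to Red at 16) go to Red, those right go to Blue.
  Northgate at 7 (w=70) → Red
  Hillcrest at 13 (w=100) → Red
  Midtown at 15 (w=40) → Red
  Westmoor at 16 (w=60) → Red
  Southcross at 17 (w=6) → Red
  Eastvale at 19 (w=40) → Blue
Red captures 276; Blue captures 40.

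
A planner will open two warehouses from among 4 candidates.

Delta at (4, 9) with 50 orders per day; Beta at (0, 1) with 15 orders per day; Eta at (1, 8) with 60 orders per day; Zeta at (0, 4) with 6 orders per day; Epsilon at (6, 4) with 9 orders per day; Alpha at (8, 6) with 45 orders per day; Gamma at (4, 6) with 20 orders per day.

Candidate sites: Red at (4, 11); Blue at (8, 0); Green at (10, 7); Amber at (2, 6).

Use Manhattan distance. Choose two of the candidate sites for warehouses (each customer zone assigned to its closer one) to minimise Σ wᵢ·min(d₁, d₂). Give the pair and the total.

{Red, Amber}, total 773

Evaluate every pair (each demand assigned to the nearer of the two):
  {Red, Amber}: total = 773
  {Green, Amber}: total = 788
  {Blue, Amber}: total = 923
  {Red, Green}: total = 1034
  {Red, Blue}: total = 1085
  {Blue, Green}: total = 1536
Best pair: {Red, Amber} with total 773.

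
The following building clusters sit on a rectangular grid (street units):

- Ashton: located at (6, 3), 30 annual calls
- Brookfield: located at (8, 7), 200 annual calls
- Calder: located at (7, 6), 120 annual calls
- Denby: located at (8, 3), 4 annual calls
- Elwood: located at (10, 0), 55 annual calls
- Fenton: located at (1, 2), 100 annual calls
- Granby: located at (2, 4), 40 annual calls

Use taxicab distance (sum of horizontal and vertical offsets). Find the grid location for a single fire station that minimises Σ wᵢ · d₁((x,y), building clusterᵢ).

Manhattan distance separates: Σwᵢ(|x−xᵢ|+|y−yᵢ|) = Σwᵢ|x−xᵢ| + Σwᵢ|y−yᵢ|, so x and y are optimised independently as 1-D weighted medians.
Total weight W = 549; half = 274.5.
x-coordinate, sorted with cumulative weight:
  x=1 (Fenton, w=100) cum 100
  x=2 (Granby, w=40) cum 140
  x=6 (Ashton, w=30) cum 170
  x=7 (Calder, w=120) cum 290  ← median
  x=8 (Brookfield, w=200) cum 490
  x=8 (Denby, w=4) cum 494
  x=10 (Elwood, w=55) cum 549
⇒ x* = 7
y-coordinate, sorted with cumulative weight:
  y=0 (Elwood, w=55) cum 55
  y=2 (Fenton, w=100) cum 155
  y=3 (Ashton, w=30) cum 185
  y=3 (Denby, w=4) cum 189
  y=4 (Granby, w=40) cum 229
  y=6 (Calder, w=120) cum 349  ← median
  y=7 (Brookfield, w=200) cum 549
⇒ y* = 6

(7, 6)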